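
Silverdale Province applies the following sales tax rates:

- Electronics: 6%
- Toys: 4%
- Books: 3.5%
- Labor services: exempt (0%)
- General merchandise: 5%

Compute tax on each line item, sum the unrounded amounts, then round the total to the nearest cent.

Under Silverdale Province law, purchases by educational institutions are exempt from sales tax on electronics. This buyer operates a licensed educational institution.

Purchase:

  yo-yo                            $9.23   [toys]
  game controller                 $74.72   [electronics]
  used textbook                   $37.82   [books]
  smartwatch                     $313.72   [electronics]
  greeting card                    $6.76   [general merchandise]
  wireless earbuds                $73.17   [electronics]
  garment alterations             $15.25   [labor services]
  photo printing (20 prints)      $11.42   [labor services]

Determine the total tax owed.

$2.03

Yo-yo $9.23: toys → 4% → $0.3692
Game controller $74.72: electronics, buyer-exempt → 0% → $0.00
Used textbook $37.82: books → 3.5% → $1.3237
Smartwatch $313.72: electronics, buyer-exempt → 0% → $0.00
Greeting card $6.76: general merchandise → 5% → $0.338
Wireless earbuds $73.17: electronics, buyer-exempt → 0% → $0.00
Garment alterations $15.25: labor services → 0% → $0.00
Photo printing (20 prints) $11.42: labor services → 0% → $0.00
Unrounded tax sum = $2.0309 → $2.03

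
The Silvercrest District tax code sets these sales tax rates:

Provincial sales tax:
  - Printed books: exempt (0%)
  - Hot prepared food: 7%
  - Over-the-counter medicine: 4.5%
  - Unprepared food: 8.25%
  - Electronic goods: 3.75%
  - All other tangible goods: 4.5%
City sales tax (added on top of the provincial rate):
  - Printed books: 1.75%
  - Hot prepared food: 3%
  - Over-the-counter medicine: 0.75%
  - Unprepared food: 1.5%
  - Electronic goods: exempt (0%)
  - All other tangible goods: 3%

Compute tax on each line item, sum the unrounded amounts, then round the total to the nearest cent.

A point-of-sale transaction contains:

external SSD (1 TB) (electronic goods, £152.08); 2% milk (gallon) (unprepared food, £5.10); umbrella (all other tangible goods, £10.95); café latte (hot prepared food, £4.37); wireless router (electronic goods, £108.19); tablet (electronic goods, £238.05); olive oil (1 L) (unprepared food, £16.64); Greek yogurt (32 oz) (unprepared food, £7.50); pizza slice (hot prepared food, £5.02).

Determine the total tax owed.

External SSD (1 TB) £152.08: electronic goods → 3.75% + 0% city = 3.75% → £5.703
2% milk (gallon) £5.10: unprepared food → 8.25% + 1.5% city = 9.75% → £0.49725
Umbrella £10.95: all other tangible goods → 4.5% + 3% city = 7.5% → £0.82125
Café latte £4.37: hot prepared food → 7% + 3% city = 10% → £0.437
Wireless router £108.19: electronic goods → 3.75% + 0% city = 3.75% → £4.057125
Tablet £238.05: electronic goods → 3.75% + 0% city = 3.75% → £8.926875
Olive oil (1 L) £16.64: unprepared food → 8.25% + 1.5% city = 9.75% → £1.6224
Greek yogurt (32 oz) £7.50: unprepared food → 8.25% + 1.5% city = 9.75% → £0.73125
Pizza slice £5.02: hot prepared food → 7% + 3% city = 10% → £0.502
Unrounded tax sum = £23.29815 → £23.30

£23.30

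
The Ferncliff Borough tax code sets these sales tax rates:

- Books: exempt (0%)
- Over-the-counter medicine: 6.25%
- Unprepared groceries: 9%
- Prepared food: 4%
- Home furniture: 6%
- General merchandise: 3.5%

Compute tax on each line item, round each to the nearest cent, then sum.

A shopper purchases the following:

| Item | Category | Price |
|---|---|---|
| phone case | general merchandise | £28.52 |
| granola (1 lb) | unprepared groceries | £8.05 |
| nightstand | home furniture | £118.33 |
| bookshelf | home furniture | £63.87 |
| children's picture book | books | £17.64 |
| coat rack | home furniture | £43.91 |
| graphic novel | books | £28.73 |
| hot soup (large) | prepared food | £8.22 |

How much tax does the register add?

£15.61

Phone case £28.52: general merchandise → 3.5% → £1.00
Granola (1 lb) £8.05: unprepared groceries → 9% → £0.72
Nightstand £118.33: home furniture → 6% → £7.10
Bookshelf £63.87: home furniture → 6% → £3.83
Children's picture book £17.64: books → 0% → £0.00
Coat rack £43.91: home furniture → 6% → £2.63
Graphic novel £28.73: books → 0% → £0.00
Hot soup (large) £8.22: prepared food → 4% → £0.33
Total tax = £1.00 + £0.72 + £7.10 + £3.83 + £2.63 + £0.33 = £15.61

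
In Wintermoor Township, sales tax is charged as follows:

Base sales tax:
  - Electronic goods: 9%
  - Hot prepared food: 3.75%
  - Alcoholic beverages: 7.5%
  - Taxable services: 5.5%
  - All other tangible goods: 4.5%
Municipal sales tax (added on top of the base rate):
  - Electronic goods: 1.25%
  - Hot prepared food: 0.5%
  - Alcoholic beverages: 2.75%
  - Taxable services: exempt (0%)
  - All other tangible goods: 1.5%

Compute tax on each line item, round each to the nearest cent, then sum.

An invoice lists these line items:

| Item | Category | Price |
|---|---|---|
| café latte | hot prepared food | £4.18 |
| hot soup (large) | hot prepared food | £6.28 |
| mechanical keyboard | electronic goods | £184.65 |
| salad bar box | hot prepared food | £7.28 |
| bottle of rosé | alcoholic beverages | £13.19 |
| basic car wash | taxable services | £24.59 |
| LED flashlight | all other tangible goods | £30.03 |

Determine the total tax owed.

Café latte £4.18: hot prepared food → 3.75% + 0.5% municipal = 4.25% → £0.18
Hot soup (large) £6.28: hot prepared food → 3.75% + 0.5% municipal = 4.25% → £0.27
Mechanical keyboard £184.65: electronic goods → 9% + 1.25% municipal = 10.25% → £18.93
Salad bar box £7.28: hot prepared food → 3.75% + 0.5% municipal = 4.25% → £0.31
Bottle of rosé £13.19: alcoholic beverages → 7.5% + 2.75% municipal = 10.25% → £1.35
Basic car wash £24.59: taxable services → 5.5% + 0% municipal = 5.5% → £1.35
LED flashlight £30.03: all other tangible goods → 4.5% + 1.5% municipal = 6% → £1.80
Total tax = £0.18 + £0.27 + £18.93 + £0.31 + £1.35 + £1.35 + £1.80 = £24.19

£24.19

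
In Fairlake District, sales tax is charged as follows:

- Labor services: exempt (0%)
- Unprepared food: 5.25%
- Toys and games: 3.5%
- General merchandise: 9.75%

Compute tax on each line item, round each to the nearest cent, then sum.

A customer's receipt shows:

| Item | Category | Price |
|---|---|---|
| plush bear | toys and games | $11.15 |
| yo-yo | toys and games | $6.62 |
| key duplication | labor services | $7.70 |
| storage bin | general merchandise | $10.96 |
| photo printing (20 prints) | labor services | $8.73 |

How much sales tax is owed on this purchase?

$1.69

Plush bear $11.15: toys and games → 3.5% → $0.39
Yo-yo $6.62: toys and games → 3.5% → $0.23
Key duplication $7.70: labor services → 0% → $0.00
Storage bin $10.96: general merchandise → 9.75% → $1.07
Photo printing (20 prints) $8.73: labor services → 0% → $0.00
Total tax = $0.39 + $0.23 + $1.07 = $1.69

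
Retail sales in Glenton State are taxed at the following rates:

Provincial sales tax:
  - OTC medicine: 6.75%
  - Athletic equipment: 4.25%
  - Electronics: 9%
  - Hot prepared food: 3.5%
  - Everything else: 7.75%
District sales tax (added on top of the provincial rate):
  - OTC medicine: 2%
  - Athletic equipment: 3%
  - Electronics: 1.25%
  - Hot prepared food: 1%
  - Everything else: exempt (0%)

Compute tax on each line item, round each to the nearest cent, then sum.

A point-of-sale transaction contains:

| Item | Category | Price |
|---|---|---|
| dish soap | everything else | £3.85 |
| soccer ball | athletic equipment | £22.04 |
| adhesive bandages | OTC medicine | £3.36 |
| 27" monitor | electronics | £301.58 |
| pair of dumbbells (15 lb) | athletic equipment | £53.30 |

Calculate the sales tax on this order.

£36.96

Dish soap £3.85: everything else → 7.75% + 0% district = 7.75% → £0.30
Soccer ball £22.04: athletic equipment → 4.25% + 3% district = 7.25% → £1.60
Adhesive bandages £3.36: OTC medicine → 6.75% + 2% district = 8.75% → £0.29
27" monitor £301.58: electronics → 9% + 1.25% district = 10.25% → £30.91
Pair of dumbbells (15 lb) £53.30: athletic equipment → 4.25% + 3% district = 7.25% → £3.86
Total tax = £0.30 + £1.60 + £0.29 + £30.91 + £3.86 = £36.96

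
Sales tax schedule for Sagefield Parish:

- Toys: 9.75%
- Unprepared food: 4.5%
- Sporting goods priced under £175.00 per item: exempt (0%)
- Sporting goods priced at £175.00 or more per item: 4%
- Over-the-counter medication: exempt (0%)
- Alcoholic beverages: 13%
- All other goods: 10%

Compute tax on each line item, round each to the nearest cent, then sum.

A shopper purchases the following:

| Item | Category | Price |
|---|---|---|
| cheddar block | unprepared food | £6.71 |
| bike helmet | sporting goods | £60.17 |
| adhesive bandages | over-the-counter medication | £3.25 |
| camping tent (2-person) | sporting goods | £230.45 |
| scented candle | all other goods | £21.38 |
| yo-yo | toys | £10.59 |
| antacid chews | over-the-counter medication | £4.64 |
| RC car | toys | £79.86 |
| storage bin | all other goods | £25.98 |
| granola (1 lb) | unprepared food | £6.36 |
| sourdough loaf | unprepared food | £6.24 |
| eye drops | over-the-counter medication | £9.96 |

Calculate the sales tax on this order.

£23.65

Cheddar block £6.71: unprepared food → 4.5% → £0.30
Bike helmet £60.17: sporting goods, under £175.00 → 0% → £0.00
Adhesive bandages £3.25: over-the-counter medication → 0% → £0.00
Camping tent (2-person) £230.45: sporting goods, £175.00 or more → 4% → £9.22
Scented candle £21.38: all other goods → 10% → £2.14
Yo-yo £10.59: toys → 9.75% → £1.03
Antacid chews £4.64: over-the-counter medication → 0% → £0.00
RC car £79.86: toys → 9.75% → £7.79
Storage bin £25.98: all other goods → 10% → £2.60
Granola (1 lb) £6.36: unprepared food → 4.5% → £0.29
Sourdough loaf £6.24: unprepared food → 4.5% → £0.28
Eye drops £9.96: over-the-counter medication → 0% → £0.00
Total tax = £0.30 + £9.22 + £2.14 + £1.03 + £7.79 + £2.60 + £0.29 + £0.28 = £23.65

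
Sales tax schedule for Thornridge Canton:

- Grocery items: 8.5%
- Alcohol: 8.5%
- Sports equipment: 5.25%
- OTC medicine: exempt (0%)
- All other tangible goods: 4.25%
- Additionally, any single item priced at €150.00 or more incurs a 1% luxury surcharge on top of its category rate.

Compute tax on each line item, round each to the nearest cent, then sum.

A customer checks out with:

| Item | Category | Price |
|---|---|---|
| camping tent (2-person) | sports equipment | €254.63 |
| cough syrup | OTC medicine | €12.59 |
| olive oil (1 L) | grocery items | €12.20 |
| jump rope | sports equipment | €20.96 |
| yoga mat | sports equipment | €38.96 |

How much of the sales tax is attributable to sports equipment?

Camping tent (2-person) €254.63: sports equipment → 5.25% + 1% surcharge = 6.25% → €15.91
Jump rope €20.96: sports equipment → 5.25% → €1.10
Yoga mat €38.96: sports equipment → 5.25% → €2.05
Tax on sports equipment = €15.91 + €1.10 + €2.05 = €19.06

€19.06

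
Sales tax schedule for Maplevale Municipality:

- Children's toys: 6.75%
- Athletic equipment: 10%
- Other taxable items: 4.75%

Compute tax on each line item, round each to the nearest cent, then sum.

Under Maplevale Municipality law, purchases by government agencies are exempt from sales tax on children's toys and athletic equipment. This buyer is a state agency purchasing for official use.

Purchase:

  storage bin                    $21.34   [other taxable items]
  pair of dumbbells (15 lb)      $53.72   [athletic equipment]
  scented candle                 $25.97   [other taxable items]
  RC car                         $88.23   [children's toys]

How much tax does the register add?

Storage bin $21.34: other taxable items → 4.75% → $1.01
Pair of dumbbells (15 lb) $53.72: athletic equipment, buyer-exempt → 0% → $0.00
Scented candle $25.97: other taxable items → 4.75% → $1.23
RC car $88.23: children's toys, buyer-exempt → 0% → $0.00
Total tax = $1.01 + $1.23 = $2.24

$2.24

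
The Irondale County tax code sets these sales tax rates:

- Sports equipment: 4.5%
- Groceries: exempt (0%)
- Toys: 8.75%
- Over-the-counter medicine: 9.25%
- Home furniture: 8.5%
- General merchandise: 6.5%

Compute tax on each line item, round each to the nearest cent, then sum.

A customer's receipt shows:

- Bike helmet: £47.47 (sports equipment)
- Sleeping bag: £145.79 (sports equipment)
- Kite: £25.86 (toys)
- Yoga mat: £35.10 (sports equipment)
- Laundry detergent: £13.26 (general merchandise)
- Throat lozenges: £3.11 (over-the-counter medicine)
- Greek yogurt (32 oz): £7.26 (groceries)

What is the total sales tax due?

£13.69

Bike helmet £47.47: sports equipment → 4.5% → £2.14
Sleeping bag £145.79: sports equipment → 4.5% → £6.56
Kite £25.86: toys → 8.75% → £2.26
Yoga mat £35.10: sports equipment → 4.5% → £1.58
Laundry detergent £13.26: general merchandise → 6.5% → £0.86
Throat lozenges £3.11: over-the-counter medicine → 9.25% → £0.29
Greek yogurt (32 oz) £7.26: groceries → 0% → £0.00
Total tax = £2.14 + £6.56 + £2.26 + £1.58 + £0.86 + £0.29 = £13.69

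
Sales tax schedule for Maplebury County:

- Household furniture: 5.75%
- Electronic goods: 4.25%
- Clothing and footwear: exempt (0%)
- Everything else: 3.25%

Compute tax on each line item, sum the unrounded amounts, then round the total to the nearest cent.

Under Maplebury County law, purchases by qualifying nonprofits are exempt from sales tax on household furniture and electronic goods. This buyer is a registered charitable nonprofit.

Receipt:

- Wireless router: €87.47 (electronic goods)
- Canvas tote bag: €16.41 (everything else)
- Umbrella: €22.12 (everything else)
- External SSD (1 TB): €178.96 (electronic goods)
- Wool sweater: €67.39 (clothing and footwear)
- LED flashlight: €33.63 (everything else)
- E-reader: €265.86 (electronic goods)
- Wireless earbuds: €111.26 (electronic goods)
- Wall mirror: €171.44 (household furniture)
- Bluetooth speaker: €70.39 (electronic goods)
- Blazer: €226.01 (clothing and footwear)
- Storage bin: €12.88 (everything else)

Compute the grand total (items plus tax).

Wireless router €87.47: electronic goods, buyer-exempt → 0% → €0.00
Canvas tote bag €16.41: everything else → 3.25% → €0.533325
Umbrella €22.12: everything else → 3.25% → €0.7189
External SSD (1 TB) €178.96: electronic goods, buyer-exempt → 0% → €0.00
Wool sweater €67.39: clothing and footwear → 0% → €0.00
LED flashlight €33.63: everything else → 3.25% → €1.092975
E-reader €265.86: electronic goods, buyer-exempt → 0% → €0.00
Wireless earbuds €111.26: electronic goods, buyer-exempt → 0% → €0.00
Wall mirror €171.44: household furniture, buyer-exempt → 0% → €0.00
Bluetooth speaker €70.39: electronic goods, buyer-exempt → 0% → €0.00
Blazer €226.01: clothing and footwear → 0% → €0.00
Storage bin €12.88: everything else → 3.25% → €0.4186
Subtotal = €1263.82; unrounded tax = €2.7638 → €2.76; total due = €1266.58

€1266.58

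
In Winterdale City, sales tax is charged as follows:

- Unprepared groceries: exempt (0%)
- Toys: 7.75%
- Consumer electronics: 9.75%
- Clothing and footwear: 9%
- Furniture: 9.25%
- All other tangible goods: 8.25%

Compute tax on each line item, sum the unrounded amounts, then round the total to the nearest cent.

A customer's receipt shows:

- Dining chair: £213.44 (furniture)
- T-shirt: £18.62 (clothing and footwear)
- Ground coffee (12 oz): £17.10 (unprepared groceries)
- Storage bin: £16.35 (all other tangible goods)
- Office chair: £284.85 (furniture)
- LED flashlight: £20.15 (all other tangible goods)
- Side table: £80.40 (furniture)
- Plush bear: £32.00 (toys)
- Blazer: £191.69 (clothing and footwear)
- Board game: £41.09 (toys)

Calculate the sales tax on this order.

£81.13

Dining chair £213.44: furniture → 9.25% → £19.7432
T-shirt £18.62: clothing and footwear → 9% → £1.6758
Ground coffee (12 oz) £17.10: unprepared groceries → 0% → £0.00
Storage bin £16.35: all other tangible goods → 8.25% → £1.348875
Office chair £284.85: furniture → 9.25% → £26.348625
LED flashlight £20.15: all other tangible goods → 8.25% → £1.662375
Side table £80.40: furniture → 9.25% → £7.437
Plush bear £32.00: toys → 7.75% → £2.48
Blazer £191.69: clothing and footwear → 9% → £17.2521
Board game £41.09: toys → 7.75% → £3.184475
Unrounded tax sum = £81.13245 → £81.13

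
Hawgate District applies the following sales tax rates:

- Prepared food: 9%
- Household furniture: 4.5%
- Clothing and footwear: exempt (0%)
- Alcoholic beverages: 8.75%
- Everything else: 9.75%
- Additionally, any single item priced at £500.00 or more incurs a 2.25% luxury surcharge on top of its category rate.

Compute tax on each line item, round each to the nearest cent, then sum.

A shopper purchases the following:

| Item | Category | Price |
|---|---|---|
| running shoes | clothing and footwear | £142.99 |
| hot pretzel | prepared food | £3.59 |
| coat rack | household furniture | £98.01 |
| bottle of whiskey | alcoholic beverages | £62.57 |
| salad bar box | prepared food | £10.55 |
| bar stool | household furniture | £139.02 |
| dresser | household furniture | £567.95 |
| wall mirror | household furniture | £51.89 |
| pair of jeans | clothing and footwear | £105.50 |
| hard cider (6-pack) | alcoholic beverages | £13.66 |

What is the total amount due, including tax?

£1255.02

Running shoes £142.99: clothing and footwear → 0% → £0.00
Hot pretzel £3.59: prepared food → 9% → £0.32
Coat rack £98.01: household furniture → 4.5% → £4.41
Bottle of whiskey £62.57: alcoholic beverages → 8.75% → £5.47
Salad bar box £10.55: prepared food → 9% → £0.95
Bar stool £139.02: household furniture → 4.5% → £6.26
Dresser £567.95: household furniture → 4.5% + 2.25% surcharge = 6.75% → £38.34
Wall mirror £51.89: household furniture → 4.5% → £2.34
Pair of jeans £105.50: clothing and footwear → 0% → £0.00
Hard cider (6-pack) £13.66: alcoholic beverages → 8.75% → £1.20
Subtotal = £1195.73; tax = £59.29; total due = £1255.02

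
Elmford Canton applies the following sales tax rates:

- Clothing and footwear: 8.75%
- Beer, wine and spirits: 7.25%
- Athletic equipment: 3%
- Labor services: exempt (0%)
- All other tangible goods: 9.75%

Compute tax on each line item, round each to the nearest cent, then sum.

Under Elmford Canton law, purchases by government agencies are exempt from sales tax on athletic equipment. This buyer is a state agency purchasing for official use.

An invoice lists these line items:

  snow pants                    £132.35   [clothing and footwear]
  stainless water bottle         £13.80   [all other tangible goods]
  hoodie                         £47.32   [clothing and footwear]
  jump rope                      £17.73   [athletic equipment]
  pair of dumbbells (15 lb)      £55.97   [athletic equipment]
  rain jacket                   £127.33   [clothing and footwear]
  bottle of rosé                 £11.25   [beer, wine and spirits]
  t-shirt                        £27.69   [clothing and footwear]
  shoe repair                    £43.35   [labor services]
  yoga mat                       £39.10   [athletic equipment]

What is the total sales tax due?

Snow pants £132.35: clothing and footwear → 8.75% → £11.58
Stainless water bottle £13.80: all other tangible goods → 9.75% → £1.35
Hoodie £47.32: clothing and footwear → 8.75% → £4.14
Jump rope £17.73: athletic equipment, buyer-exempt → 0% → £0.00
Pair of dumbbells (15 lb) £55.97: athletic equipment, buyer-exempt → 0% → £0.00
Rain jacket £127.33: clothing and footwear → 8.75% → £11.14
Bottle of rosé £11.25: beer, wine and spirits → 7.25% → £0.82
T-shirt £27.69: clothing and footwear → 8.75% → £2.42
Shoe repair £43.35: labor services → 0% → £0.00
Yoga mat £39.10: athletic equipment, buyer-exempt → 0% → £0.00
Total tax = £11.58 + £1.35 + £4.14 + £11.14 + £0.82 + £2.42 = £31.45

£31.45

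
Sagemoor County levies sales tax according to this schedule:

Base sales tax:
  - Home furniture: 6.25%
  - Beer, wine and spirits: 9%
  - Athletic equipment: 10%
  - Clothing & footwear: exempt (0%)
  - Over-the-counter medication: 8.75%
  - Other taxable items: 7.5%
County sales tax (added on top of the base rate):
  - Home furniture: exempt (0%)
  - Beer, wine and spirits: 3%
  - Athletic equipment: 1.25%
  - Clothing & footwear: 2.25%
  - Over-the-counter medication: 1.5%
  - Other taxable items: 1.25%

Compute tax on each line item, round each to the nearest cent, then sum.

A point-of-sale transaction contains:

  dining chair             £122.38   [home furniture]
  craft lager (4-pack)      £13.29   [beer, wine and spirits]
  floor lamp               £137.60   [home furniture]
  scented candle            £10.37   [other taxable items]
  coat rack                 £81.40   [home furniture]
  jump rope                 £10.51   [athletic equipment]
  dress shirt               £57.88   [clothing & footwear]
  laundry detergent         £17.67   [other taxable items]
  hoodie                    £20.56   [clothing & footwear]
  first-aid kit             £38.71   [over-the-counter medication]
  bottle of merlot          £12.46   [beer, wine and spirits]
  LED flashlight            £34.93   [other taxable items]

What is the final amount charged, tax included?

Dining chair £122.38: home furniture → 6.25% + 0% county = 6.25% → £7.65
Craft lager (4-pack) £13.29: beer, wine and spirits → 9% + 3% county = 12% → £1.59
Floor lamp £137.60: home furniture → 6.25% + 0% county = 6.25% → £8.60
Scented candle £10.37: other taxable items → 7.5% + 1.25% county = 8.75% → £0.91
Coat rack £81.40: home furniture → 6.25% + 0% county = 6.25% → £5.09
Jump rope £10.51: athletic equipment → 10% + 1.25% county = 11.25% → £1.18
Dress shirt £57.88: clothing & footwear → 0% + 2.25% county = 2.25% → £1.30
Laundry detergent £17.67: other taxable items → 7.5% + 1.25% county = 8.75% → £1.55
Hoodie £20.56: clothing & footwear → 0% + 2.25% county = 2.25% → £0.46
First-aid kit £38.71: over-the-counter medication → 8.75% + 1.5% county = 10.25% → £3.97
Bottle of merlot £12.46: beer, wine and spirits → 9% + 3% county = 12% → £1.50
LED flashlight £34.93: other taxable items → 7.5% + 1.25% county = 8.75% → £3.06
Subtotal = £557.76; tax = £36.86; total due = £594.62

£594.62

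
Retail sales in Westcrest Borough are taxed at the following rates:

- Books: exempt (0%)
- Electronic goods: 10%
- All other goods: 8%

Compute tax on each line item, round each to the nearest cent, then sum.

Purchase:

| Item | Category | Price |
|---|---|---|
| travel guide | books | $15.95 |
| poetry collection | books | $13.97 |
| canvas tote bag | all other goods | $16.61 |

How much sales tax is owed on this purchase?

Travel guide $15.95: books → 0% → $0.00
Poetry collection $13.97: books → 0% → $0.00
Canvas tote bag $16.61: all other goods → 8% → $1.33
Total tax = $1.33

$1.33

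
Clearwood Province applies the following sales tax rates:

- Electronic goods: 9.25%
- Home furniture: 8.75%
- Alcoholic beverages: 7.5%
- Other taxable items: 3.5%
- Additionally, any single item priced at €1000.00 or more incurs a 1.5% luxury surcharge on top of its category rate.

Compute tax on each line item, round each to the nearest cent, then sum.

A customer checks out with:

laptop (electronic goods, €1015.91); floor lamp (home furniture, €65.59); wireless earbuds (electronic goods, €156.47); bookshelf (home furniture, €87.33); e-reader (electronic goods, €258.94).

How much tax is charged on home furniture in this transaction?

Floor lamp €65.59: home furniture → 8.75% → €5.74
Bookshelf €87.33: home furniture → 8.75% → €7.64
Tax on home furniture = €5.74 + €7.64 = €13.38

€13.38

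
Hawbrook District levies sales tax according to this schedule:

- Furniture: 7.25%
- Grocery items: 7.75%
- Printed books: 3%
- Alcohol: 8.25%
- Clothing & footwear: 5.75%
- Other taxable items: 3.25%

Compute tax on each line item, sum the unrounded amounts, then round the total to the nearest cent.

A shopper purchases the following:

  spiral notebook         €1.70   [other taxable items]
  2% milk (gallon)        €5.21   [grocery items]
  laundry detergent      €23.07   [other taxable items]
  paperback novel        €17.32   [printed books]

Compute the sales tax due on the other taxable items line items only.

Spiral notebook €1.70: other taxable items → 3.25% → €0.05525
Laundry detergent €23.07: other taxable items → 3.25% → €0.749775
Tax on other taxable items: unrounded sum = €0.805025 → €0.81

€0.81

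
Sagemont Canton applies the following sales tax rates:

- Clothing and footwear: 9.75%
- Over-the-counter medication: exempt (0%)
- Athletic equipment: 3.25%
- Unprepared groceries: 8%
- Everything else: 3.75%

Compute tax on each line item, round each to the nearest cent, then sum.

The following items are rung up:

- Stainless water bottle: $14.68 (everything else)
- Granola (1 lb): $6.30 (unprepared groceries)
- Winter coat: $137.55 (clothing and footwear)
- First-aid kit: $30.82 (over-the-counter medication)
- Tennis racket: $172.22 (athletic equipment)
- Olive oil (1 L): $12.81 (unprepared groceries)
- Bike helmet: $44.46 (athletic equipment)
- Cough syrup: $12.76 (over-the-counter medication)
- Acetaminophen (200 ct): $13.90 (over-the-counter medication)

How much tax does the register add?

Stainless water bottle $14.68: everything else → 3.75% → $0.55
Granola (1 lb) $6.30: unprepared groceries → 8% → $0.50
Winter coat $137.55: clothing and footwear → 9.75% → $13.41
First-aid kit $30.82: over-the-counter medication → 0% → $0.00
Tennis racket $172.22: athletic equipment → 3.25% → $5.60
Olive oil (1 L) $12.81: unprepared groceries → 8% → $1.02
Bike helmet $44.46: athletic equipment → 3.25% → $1.44
Cough syrup $12.76: over-the-counter medication → 0% → $0.00
Acetaminophen (200 ct) $13.90: over-the-counter medication → 0% → $0.00
Total tax = $0.55 + $0.50 + $13.41 + $5.60 + $1.02 + $1.44 = $22.52

$22.52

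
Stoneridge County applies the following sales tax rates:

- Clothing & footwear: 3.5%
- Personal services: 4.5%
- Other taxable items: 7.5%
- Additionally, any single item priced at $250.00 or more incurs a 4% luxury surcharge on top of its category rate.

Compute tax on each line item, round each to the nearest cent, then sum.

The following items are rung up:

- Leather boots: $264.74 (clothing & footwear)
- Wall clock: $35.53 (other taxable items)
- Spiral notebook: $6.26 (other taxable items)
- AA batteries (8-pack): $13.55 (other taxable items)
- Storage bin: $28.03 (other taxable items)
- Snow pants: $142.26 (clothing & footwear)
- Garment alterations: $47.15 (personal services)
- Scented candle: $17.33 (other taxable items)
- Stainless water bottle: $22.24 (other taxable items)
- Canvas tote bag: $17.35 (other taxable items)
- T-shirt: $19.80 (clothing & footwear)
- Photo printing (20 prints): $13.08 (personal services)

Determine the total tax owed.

$38.76

Leather boots $264.74: clothing & footwear → 3.5% + 4% surcharge = 7.5% → $19.86
Wall clock $35.53: other taxable items → 7.5% → $2.66
Spiral notebook $6.26: other taxable items → 7.5% → $0.47
AA batteries (8-pack) $13.55: other taxable items → 7.5% → $1.02
Storage bin $28.03: other taxable items → 7.5% → $2.10
Snow pants $142.26: clothing & footwear → 3.5% → $4.98
Garment alterations $47.15: personal services → 4.5% → $2.12
Scented candle $17.33: other taxable items → 7.5% → $1.30
Stainless water bottle $22.24: other taxable items → 7.5% → $1.67
Canvas tote bag $17.35: other taxable items → 7.5% → $1.30
T-shirt $19.80: clothing & footwear → 3.5% → $0.69
Photo printing (20 prints) $13.08: personal services → 4.5% → $0.59
Total tax = $19.86 + $2.66 + $0.47 + $1.02 + $2.10 + $4.98 + $2.12 + $1.30 + $1.67 + $1.30 + $0.69 + $0.59 = $38.76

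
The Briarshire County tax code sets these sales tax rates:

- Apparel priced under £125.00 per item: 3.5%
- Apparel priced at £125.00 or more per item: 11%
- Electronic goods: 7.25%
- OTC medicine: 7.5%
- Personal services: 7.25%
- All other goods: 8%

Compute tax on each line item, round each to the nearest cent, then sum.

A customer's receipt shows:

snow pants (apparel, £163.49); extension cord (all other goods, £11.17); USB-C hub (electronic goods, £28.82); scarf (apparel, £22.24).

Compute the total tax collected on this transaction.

Snow pants £163.49: apparel, £125.00 or more → 11% → £17.98
Extension cord £11.17: all other goods → 8% → £0.89
USB-C hub £28.82: electronic goods → 7.25% → £2.09
Scarf £22.24: apparel, under £125.00 → 3.5% → £0.78
Total tax = £17.98 + £0.89 + £2.09 + £0.78 = £21.74

£21.74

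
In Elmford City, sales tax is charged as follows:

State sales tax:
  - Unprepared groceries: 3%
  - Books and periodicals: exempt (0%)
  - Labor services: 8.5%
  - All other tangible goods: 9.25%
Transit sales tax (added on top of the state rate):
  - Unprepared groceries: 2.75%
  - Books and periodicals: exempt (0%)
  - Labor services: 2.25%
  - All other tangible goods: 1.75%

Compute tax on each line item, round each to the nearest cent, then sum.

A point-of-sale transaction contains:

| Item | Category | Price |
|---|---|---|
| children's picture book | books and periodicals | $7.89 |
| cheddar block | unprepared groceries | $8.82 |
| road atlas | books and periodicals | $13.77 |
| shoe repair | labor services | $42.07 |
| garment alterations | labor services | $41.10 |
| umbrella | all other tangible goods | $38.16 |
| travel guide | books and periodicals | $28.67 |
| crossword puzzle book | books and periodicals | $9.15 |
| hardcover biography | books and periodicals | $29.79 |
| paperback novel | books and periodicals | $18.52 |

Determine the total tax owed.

$13.65

Children's picture book $7.89: books and periodicals → 0% + 0% transit = 0% → $0.00
Cheddar block $8.82: unprepared groceries → 3% + 2.75% transit = 5.75% → $0.51
Road atlas $13.77: books and periodicals → 0% + 0% transit = 0% → $0.00
Shoe repair $42.07: labor services → 8.5% + 2.25% transit = 10.75% → $4.52
Garment alterations $41.10: labor services → 8.5% + 2.25% transit = 10.75% → $4.42
Umbrella $38.16: all other tangible goods → 9.25% + 1.75% transit = 11% → $4.20
Travel guide $28.67: books and periodicals → 0% + 0% transit = 0% → $0.00
Crossword puzzle book $9.15: books and periodicals → 0% + 0% transit = 0% → $0.00
Hardcover biography $29.79: books and periodicals → 0% + 0% transit = 0% → $0.00
Paperback novel $18.52: books and periodicals → 0% + 0% transit = 0% → $0.00
Total tax = $0.51 + $4.52 + $4.42 + $4.20 = $13.65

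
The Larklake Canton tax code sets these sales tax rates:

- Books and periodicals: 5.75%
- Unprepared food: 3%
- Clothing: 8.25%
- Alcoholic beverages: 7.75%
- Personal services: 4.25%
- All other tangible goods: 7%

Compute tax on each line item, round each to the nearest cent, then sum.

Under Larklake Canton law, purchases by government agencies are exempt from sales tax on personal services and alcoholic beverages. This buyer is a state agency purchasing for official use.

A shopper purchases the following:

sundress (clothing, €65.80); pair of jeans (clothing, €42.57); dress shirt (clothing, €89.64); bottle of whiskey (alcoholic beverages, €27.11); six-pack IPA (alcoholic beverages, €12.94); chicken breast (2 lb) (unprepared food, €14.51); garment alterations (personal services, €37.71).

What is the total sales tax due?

Sundress €65.80: clothing → 8.25% → €5.43
Pair of jeans €42.57: clothing → 8.25% → €3.51
Dress shirt €89.64: clothing → 8.25% → €7.40
Bottle of whiskey €27.11: alcoholic beverages, buyer-exempt → 0% → €0.00
Six-pack IPA €12.94: alcoholic beverages, buyer-exempt → 0% → €0.00
Chicken breast (2 lb) €14.51: unprepared food → 3% → €0.44
Garment alterations €37.71: personal services, buyer-exempt → 0% → €0.00
Total tax = €5.43 + €3.51 + €7.40 + €0.44 = €16.78

€16.78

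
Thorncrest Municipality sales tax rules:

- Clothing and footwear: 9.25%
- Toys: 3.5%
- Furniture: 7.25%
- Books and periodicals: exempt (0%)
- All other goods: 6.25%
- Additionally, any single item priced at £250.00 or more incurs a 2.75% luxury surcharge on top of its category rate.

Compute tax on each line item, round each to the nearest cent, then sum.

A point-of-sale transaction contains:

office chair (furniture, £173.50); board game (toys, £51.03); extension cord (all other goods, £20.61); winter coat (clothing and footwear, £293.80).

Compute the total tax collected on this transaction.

Office chair £173.50: furniture → 7.25% → £12.58
Board game £51.03: toys → 3.5% → £1.79
Extension cord £20.61: all other goods → 6.25% → £1.29
Winter coat £293.80: clothing and footwear → 9.25% + 2.75% surcharge = 12% → £35.26
Total tax = £12.58 + £1.79 + £1.29 + £35.26 = £50.92

£50.92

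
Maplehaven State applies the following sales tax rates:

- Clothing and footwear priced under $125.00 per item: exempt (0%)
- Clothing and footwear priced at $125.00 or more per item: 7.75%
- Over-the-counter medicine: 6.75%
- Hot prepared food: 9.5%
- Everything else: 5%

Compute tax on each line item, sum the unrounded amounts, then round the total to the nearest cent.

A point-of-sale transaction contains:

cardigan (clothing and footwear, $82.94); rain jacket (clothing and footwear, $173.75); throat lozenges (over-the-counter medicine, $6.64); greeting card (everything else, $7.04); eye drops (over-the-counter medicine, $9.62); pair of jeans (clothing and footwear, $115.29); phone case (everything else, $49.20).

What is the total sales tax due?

Cardigan $82.94: clothing and footwear, under $125.00 → 0% → $0.00
Rain jacket $173.75: clothing and footwear, $125.00 or more → 7.75% → $13.465625
Throat lozenges $6.64: over-the-counter medicine → 6.75% → $0.4482
Greeting card $7.04: everything else → 5% → $0.352
Eye drops $9.62: over-the-counter medicine → 6.75% → $0.64935
Pair of jeans $115.29: clothing and footwear, under $125.00 → 0% → $0.00
Phone case $49.20: everything else → 5% → $2.46
Unrounded tax sum = $17.375175 → $17.38

$17.38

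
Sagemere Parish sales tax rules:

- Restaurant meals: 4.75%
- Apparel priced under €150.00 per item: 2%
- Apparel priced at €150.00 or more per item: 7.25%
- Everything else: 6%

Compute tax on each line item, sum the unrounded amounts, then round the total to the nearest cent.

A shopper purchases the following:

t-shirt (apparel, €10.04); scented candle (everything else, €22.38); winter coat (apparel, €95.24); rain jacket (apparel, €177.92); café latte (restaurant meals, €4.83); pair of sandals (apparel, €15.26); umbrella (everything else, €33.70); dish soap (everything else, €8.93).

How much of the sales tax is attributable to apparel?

T-shirt €10.04: apparel, under €150.00 → 2% → €0.2008
Winter coat €95.24: apparel, under €150.00 → 2% → €1.9048
Rain jacket €177.92: apparel, €150.00 or more → 7.25% → €12.8992
Pair of sandals €15.26: apparel, under €150.00 → 2% → €0.3052
Tax on apparel: unrounded sum = €15.31 → €15.31

€15.31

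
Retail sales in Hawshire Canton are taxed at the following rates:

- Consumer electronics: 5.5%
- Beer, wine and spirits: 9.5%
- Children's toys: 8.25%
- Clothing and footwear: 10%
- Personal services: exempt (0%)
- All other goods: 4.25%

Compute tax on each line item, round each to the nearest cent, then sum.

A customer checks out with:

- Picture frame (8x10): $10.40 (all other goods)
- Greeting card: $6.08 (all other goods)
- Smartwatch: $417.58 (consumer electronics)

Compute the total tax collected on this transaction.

$23.67

Picture frame (8x10) $10.40: all other goods → 4.25% → $0.44
Greeting card $6.08: all other goods → 4.25% → $0.26
Smartwatch $417.58: consumer electronics → 5.5% → $22.97
Total tax = $0.44 + $0.26 + $22.97 = $23.67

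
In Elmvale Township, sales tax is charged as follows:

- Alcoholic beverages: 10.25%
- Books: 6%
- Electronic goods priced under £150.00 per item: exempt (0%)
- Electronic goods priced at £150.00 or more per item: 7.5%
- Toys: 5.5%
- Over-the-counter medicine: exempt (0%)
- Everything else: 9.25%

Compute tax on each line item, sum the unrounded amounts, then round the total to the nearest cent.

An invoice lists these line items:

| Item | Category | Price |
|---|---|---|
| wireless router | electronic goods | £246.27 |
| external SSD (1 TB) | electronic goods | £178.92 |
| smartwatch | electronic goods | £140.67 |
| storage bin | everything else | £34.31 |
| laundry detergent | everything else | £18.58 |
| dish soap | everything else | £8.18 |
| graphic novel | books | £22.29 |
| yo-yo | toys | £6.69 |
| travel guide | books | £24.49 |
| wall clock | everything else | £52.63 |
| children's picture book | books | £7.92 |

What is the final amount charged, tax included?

£787.01

Wireless router £246.27: electronic goods, £150.00 or more → 7.5% → £18.47025
External SSD (1 TB) £178.92: electronic goods, £150.00 or more → 7.5% → £13.419
Smartwatch £140.67: electronic goods, under £150.00 → 0% → £0.00
Storage bin £34.31: everything else → 9.25% → £3.173675
Laundry detergent £18.58: everything else → 9.25% → £1.71865
Dish soap £8.18: everything else → 9.25% → £0.75665
Graphic novel £22.29: books → 6% → £1.3374
Yo-yo £6.69: toys → 5.5% → £0.36795
Travel guide £24.49: books → 6% → £1.4694
Wall clock £52.63: everything else → 9.25% → £4.868275
Children's picture book £7.92: books → 6% → £0.4752
Subtotal = £740.95; unrounded tax = £46.05645 → £46.06; total due = £787.01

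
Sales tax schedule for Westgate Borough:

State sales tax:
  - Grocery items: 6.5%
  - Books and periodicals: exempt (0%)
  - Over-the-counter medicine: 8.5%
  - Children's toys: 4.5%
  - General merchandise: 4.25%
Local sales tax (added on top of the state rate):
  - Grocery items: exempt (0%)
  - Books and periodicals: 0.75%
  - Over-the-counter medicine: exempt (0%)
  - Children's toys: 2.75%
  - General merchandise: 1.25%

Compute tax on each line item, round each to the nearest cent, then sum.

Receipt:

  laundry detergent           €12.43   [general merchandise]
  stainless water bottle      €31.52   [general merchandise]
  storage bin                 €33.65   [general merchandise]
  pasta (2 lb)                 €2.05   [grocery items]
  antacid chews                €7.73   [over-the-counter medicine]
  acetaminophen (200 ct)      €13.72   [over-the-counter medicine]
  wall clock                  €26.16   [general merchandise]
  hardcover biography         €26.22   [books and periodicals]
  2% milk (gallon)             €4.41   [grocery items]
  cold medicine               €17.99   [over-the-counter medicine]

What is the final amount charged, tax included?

€185.56

Laundry detergent €12.43: general merchandise → 4.25% + 1.25% local = 5.5% → €0.68
Stainless water bottle €31.52: general merchandise → 4.25% + 1.25% local = 5.5% → €1.73
Storage bin €33.65: general merchandise → 4.25% + 1.25% local = 5.5% → €1.85
Pasta (2 lb) €2.05: grocery items → 6.5% + 0% local = 6.5% → €0.13
Antacid chews €7.73: over-the-counter medicine → 8.5% + 0% local = 8.5% → €0.66
Acetaminophen (200 ct) €13.72: over-the-counter medicine → 8.5% + 0% local = 8.5% → €1.17
Wall clock €26.16: general merchandise → 4.25% + 1.25% local = 5.5% → €1.44
Hardcover biography €26.22: books and periodicals → 0% + 0.75% local = 0.75% → €0.20
2% milk (gallon) €4.41: grocery items → 6.5% + 0% local = 6.5% → €0.29
Cold medicine €17.99: over-the-counter medicine → 8.5% + 0% local = 8.5% → €1.53
Subtotal = €175.88; tax = €9.68; total due = €185.56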